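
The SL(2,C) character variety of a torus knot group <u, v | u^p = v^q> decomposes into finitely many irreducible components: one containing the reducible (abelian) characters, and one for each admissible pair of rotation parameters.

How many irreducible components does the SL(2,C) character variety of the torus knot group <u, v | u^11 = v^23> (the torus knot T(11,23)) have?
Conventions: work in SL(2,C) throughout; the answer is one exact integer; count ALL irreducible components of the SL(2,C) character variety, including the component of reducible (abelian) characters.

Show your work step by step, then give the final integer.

Gamma = < u, v | u^11 = v^23 > (torus knot T(11,23)); the central element u^11 = v^23 acts as +I or -I in any irreducible SL(2,C) representation.
So on each irreducible component the traces are pinned: tr(u) = 2*cos(pi*alpha/11) with 1 <= alpha <= 10, tr(v) = 2*cos(pi*beta/23) with 1 <= beta <= 22.
Consistency of u^11 = (-1)^alpha I with v^23 = (-1)^beta I forces alpha = beta (mod 2).
Counting: 5 odd alphas x 11 odd betas + 5 even alphas x 11 even betas = 55 + 55 = 110.
That is 110 components of irreducible characters, and with the reducible (abelian) component the total is 111.

111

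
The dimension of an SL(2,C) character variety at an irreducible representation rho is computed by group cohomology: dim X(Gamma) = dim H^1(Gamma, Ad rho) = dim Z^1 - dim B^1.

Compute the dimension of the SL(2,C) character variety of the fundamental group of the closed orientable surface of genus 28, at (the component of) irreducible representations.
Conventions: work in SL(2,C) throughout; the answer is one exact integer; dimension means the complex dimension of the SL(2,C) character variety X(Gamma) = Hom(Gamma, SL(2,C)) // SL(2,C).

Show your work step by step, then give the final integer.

162

The genus-28 surface group: 2g = 56 generators, one relator prod [a_i, b_i].
A cocycle assigns one sl_2 vector per generator subject to the relator condition d_2(z) = 0: dim of the unconstrained space is 3*2g = 168.
d_2 is surjective at irreducible rho (its cokernel H^2 is dual to H^0 = 0), so dim Z^1 = 168 - 3 = 165.
As always at irreducible rho, dim B^1 = 3.
dim H^1 = 165 - 3 = 162 = dim X.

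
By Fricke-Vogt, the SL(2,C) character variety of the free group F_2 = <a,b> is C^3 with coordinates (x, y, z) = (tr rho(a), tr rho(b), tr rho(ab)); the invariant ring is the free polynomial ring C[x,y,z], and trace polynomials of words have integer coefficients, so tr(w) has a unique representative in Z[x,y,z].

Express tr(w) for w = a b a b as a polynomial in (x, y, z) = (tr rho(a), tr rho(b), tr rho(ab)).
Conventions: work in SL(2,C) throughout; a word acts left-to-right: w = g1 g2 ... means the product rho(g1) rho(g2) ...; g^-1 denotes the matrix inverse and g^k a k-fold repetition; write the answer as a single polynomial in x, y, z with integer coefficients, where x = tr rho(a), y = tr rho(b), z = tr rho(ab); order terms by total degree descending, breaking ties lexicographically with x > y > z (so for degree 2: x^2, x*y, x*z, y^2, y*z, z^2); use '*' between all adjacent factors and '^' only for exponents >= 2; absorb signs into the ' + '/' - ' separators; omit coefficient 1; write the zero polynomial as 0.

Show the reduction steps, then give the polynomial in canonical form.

z^2 - 2

tr(a b a b) = tr(a b)*tr(a b) - tr(1) = z^2 - 2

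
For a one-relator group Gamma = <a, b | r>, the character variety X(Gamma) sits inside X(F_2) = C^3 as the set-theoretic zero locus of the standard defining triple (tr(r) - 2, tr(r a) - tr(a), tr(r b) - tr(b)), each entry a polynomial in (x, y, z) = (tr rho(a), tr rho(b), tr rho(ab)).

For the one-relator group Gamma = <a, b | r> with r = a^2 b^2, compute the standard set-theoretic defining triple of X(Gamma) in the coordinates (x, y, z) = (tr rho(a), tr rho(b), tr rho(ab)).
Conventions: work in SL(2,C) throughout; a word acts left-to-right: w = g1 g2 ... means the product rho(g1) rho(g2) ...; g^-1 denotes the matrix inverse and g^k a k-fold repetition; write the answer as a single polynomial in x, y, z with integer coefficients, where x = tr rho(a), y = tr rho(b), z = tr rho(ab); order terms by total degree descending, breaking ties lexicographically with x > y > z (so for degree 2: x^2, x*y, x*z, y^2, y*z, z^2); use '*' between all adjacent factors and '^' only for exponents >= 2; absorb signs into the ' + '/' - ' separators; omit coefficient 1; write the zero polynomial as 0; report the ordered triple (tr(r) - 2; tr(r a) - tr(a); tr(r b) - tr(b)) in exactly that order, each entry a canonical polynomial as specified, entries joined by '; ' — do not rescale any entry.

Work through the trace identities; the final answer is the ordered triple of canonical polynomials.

trace(b^2 a) = trace(b) * trace(a b) - trace(a)  (reduce the b square) = y*z - x
trace(b^2) = trace(b) * trace(b) - trace(1)  (reduce the b square) = y^2 - 2
trace(a^2 b^2) = trace(a) * trace(b^2 a) - trace(b^2)  (reduce the a square) = x*y*z - x^2 - y^2 + 2
trace(a^2 b^2 a) = trace(a) * trace(b^2 a^2) - trace(b^2 a) = x^2*y*z - x^3 - x*y^2 - y*z + 3*x
trace(a^2 b) = trace(a) * trace(b a) - trace(b) = x*z - y
trace(a^2 b^3) = trace(b) * trace(a^2 b^2) - trace(a^2 b) = x*y^2*z - x^2*y - y^3 - x*z + 3*y
assemble the triple (trace(r) - 2; trace(r a) - x; trace(r b) - y)

x*y*z - x^2 - y^2; x^2*y*z - x^3 - x*y^2 - y*z + 2*x; x*y^2*z - x^2*y - y^3 - x*z + 2*y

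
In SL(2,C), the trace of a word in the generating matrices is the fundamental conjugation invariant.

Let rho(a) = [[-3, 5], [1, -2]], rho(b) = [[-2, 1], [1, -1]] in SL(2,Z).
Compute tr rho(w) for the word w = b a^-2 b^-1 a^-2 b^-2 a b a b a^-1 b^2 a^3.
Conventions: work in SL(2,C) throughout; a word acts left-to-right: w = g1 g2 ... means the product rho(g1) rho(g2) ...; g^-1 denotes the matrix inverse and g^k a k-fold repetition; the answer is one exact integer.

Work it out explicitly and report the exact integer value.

rho(b) = [[-2, 1], [1, -1]]
... * rho(a^-1) = [[-2, -5], [-1, -3]]  ->  [[3, 7], [-1, -2]]
... * rho(a^-1) = [[-2, -5], [-1, -3]]  ->  [[-13, -36], [4, 11]]
... * rho(b^-1) = [[-1, -1], [-1, -2]]  ->  [[49, 85], [-15, -26]]
... * rho(a^-1) = [[-2, -5], [-1, -3]]  ->  [[-183, -500], [56, 153]]
... * rho(a^-1) = [[-2, -5], [-1, -3]]  ->  [[866, 2415], [-265, -739]]
... * rho(b^-1) = [[-1, -1], [-1, -2]]  ->  [[-3281, -5696], [1004, 1743]]
... * rho(b^-1) = [[-1, -1], [-1, -2]]  ->  [[8977, 14673], [-2747, -4490]]
... * rho(a) = [[-3, 5], [1, -2]]  ->  [[-12258, 15539], [3751, -4755]]
... * rho(b) = [[-2, 1], [1, -1]]  ->  [[40055, -27797], [-12257, 8506]]
... * rho(a) = [[-3, 5], [1, -2]]  ->  [[-147962, 255869], [45277, -78297]]
... * rho(b) = [[-2, 1], [1, -1]]  ->  [[551793, -403831], [-168851, 123574]]
... * rho(a^-1) = [[-2, -5], [-1, -3]]  ->  [[-699755, -1547472], [214128, 473533]]
... * rho(b) = [[-2, 1], [1, -1]]  ->  [[-147962, 847717], [45277, -259405]]
... * rho(b) = [[-2, 1], [1, -1]]  ->  [[1143641, -995679], [-349959, 304682]]
... * rho(a) = [[-3, 5], [1, -2]]  ->  [[-4426602, 7709563], [1354559, -2359159]]
... * rho(a) = [[-3, 5], [1, -2]]  ->  [[20989369, -37552136], [-6422836, 11491113]]
... * rho(a) = [[-3, 5], [1, -2]]  ->  [[-100520243, 180051117], [30759621, -55096406]]
tr = -100520243 + -55096406 = -155616649

-155616649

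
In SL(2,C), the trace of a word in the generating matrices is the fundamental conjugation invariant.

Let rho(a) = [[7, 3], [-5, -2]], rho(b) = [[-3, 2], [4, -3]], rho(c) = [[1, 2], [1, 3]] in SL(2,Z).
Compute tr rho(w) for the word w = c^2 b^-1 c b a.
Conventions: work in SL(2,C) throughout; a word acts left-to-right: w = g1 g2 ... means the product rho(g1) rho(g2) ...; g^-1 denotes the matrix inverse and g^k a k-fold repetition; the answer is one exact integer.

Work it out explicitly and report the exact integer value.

-8164

rho(c) = [[1, 2], [1, 3]]
... * rho(c) = [[1, 2], [1, 3]]  ->  [[3, 8], [4, 11]]
... * rho(b^-1) = [[-3, -2], [-4, -3]]  ->  [[-41, -30], [-56, -41]]
... * rho(c) = [[1, 2], [1, 3]]  ->  [[-71, -172], [-97, -235]]
... * rho(b) = [[-3, 2], [4, -3]]  ->  [[-475, 374], [-649, 511]]
... * rho(a) = [[7, 3], [-5, -2]]  ->  [[-5195, -2173], [-7098, -2969]]
tr = -5195 + -2969 = -8164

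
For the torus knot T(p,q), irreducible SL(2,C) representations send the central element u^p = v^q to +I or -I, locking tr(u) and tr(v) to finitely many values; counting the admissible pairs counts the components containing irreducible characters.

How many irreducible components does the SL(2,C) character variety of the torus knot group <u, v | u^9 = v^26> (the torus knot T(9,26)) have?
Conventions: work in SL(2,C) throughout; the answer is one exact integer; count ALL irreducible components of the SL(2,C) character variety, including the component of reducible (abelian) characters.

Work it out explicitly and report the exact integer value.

For T(9,26): irreducibility forces the central element u^9 = v^26 to one of +I, -I.
On an irreducible component, tr(u) is locked at 2*cos(pi*alpha/9) for some alpha in 1..8, and tr(v) at 2*cos(pi*beta/26) for some beta in 1..25.
u^9 = (-1)^alpha I and v^26 = (-1)^beta I must agree, so alpha and beta have equal parity.
count pairs: odd alpha (4 choices) x odd beta (13), plus even alpha (4) x even beta (12): 4*13 + 4*12 = 100.
That is 100 components of irreducible characters, and with the reducible (abelian) component the total is 101.

101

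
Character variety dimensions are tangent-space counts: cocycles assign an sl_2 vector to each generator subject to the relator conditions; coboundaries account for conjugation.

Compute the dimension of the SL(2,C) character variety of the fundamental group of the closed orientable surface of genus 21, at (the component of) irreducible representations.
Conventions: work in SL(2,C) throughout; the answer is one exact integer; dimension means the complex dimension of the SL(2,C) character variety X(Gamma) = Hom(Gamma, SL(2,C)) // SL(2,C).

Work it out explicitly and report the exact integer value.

120

pi_1 of the closed genus-21 surface has 42 generators bound by the single product-of-commutators relator.
Unconstrained cocycle data is one sl_2 vector per generator (126 dimensions), cut by the relator condition d_2(z) = 0.
At an irreducible rho, H^2 = coker(d_2) vanishes (Poincare duality: H^2 is dual to H^0 = invariants = 0), so d_2 is surjective onto sl_2 and dim Z^1 = 126 - 3 = 123.
Coboundaries contribute dim B^1 = 3 (injective at irreducible rho).
Hence dim X = 123 - 3 = 120.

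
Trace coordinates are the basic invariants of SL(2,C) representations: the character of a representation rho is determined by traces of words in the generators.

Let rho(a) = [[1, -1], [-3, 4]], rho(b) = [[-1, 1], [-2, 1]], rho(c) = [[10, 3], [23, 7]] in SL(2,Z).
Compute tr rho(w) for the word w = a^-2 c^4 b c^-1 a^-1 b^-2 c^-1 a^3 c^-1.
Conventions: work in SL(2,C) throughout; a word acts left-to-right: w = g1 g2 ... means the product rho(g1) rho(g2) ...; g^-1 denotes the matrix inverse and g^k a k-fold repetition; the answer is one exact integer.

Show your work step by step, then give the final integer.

rho(a^-1) = [[4, 1], [3, 1]]
... * rho(a^-1) = [[4, 1], [3, 1]]  ->  [[19, 5], [15, 4]]
... * rho(c) = [[10, 3], [23, 7]]  ->  [[305, 92], [242, 73]]
... * rho(c) = [[10, 3], [23, 7]]  ->  [[5166, 1559], [4099, 1237]]
... * rho(c) = [[10, 3], [23, 7]]  ->  [[87517, 26411], [69441, 20956]]
... * rho(c) = [[10, 3], [23, 7]]  ->  [[1482623, 447428], [1176398, 355015]]
... * rho(b) = [[-1, 1], [-2, 1]]  ->  [[-2377479, 1930051], [-1886428, 1531413]]
... * rho(c^-1) = [[7, -3], [-23, 10]]  ->  [[-61033526, 26432947], [-48427495, 20973414]]
... * rho(a^-1) = [[4, 1], [3, 1]]  ->  [[-164835263, -34600579], [-130789738, -27454081]]
... * rho(b^-1) = [[1, -1], [2, -1]]  ->  [[-234036421, 199435842], [-185697900, 158243819]]
... * rho(b^-1) = [[1, -1], [2, -1]]  ->  [[164835263, 34600579], [130789738, 27454081]]
... * rho(c^-1) = [[7, -3], [-23, 10]]  ->  [[358033524, -148499999], [284084303, -117828404]]
... * rho(a) = [[1, -1], [-3, 4]]  ->  [[803533521, -952033520], [637569515, -755397919]]
... * rho(a) = [[1, -1], [-3, 4]]  ->  [[3659634081, -4611667601], [2903763272, -3659161191]]
... * rho(a) = [[1, -1], [-3, 4]]  ->  [[17494636884, -22106304485], [13881246845, -17540408036]]
... * rho(c^-1) = [[7, -3], [-23, 10]]  ->  [[630907461343, -273546955502], [500598112743, -217047820895]]
tr = 630907461343 + -217047820895 = 413859640448

413859640448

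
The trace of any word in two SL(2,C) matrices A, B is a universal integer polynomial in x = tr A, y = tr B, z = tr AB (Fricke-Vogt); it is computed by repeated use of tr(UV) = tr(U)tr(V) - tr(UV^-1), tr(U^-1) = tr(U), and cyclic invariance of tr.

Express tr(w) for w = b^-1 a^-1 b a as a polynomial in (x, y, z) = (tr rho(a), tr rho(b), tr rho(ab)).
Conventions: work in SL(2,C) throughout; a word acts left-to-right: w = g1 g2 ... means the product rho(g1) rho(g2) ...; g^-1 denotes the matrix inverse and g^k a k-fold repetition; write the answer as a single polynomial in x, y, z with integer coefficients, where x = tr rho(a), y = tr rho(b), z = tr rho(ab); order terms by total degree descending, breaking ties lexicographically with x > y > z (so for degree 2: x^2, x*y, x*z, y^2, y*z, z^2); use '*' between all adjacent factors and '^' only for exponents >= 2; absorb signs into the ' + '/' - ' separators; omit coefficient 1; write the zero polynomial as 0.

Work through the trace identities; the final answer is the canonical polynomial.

trace(a b a) = trace(a)*trace(b a) - trace(b) = x*z - y
next, trace(a b a b) = trace(a b)*trace(a b) - trace(1) = z^2 - 2
and trace(b a b^-1 a) = trace(a b a)*trace(b) - trace(a b a b) = x*y*z - y^2 - z^2 + 2
next, trace(b^-1 a^-1 b a) = trace(b a b^-1)*trace(a) - trace(b a b^-1 a) = -x*y*z + x^2 + y^2 + z^2 - 2

-x*y*z + x^2 + y^2 + z^2 - 2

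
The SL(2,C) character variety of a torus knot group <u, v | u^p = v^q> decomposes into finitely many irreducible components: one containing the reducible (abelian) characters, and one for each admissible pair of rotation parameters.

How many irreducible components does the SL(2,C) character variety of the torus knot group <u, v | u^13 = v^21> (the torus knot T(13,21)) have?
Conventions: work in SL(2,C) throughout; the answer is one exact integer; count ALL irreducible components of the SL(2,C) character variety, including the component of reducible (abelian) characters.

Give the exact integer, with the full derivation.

121

Gamma = < u, v | u^13 = v^21 > (torus knot T(13,21)); the central element u^13 = v^21 acts as +I or -I in any irreducible SL(2,C) representation.
On an irreducible component, tr(u) is locked at 2*cos(pi*alpha/13) for some alpha in 1..12, and tr(v) at 2*cos(pi*beta/21) for some beta in 1..20.
u^13 = (-1)^alpha I and v^21 = (-1)^beta I must agree, so alpha and beta have equal parity.
Counting: 6 odd alphas x 10 odd betas + 6 even alphas x 10 even betas = 60 + 60 = 120.
Total: 120 irreducible-character components + 1 reducible (abelian) component = 121.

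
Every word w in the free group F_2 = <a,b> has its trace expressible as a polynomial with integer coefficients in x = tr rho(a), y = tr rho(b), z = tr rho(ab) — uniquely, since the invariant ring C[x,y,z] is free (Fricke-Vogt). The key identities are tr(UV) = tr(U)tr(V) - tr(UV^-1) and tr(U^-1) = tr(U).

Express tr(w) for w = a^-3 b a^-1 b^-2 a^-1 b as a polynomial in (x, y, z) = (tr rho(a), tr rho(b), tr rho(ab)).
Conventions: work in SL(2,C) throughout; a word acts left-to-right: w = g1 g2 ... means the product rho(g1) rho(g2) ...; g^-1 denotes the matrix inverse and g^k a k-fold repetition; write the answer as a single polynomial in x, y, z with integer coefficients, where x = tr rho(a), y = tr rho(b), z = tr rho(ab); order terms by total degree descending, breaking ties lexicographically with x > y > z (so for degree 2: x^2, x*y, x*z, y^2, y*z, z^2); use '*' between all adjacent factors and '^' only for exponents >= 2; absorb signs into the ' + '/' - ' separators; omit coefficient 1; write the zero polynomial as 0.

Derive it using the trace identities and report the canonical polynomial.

trace(a^-1) = trace(a) = x
use: trace(a^-2) = trace(a^-1)*trace(a) - trace(1)  (eliminate a^-1) = x^2 - 2
trace(a^-3) = trace(a^-2)*trace(a) - trace(a^-1)  (eliminate a^-1) = x^3 - 3*x
trace(b a b) = trace(b)*trace(a b) - trace(a)  (reduce the b square) = y*z - x
trace(b a b a) = trace(b a)*trace(b a) - trace(1)  (split on b) = z^2 - 2
use: trace(a^-1 b a b) = trace(b a b)*trace(a) - trace(b a b a)  (eliminate a^-1) = x*y*z - x^2 - z^2 + 2
trace(a^-1 b a b^-1) = trace(a^-1 b a)*trace(b) - trace(a^-1 b a b)  (eliminate b^-1) = -x*y*z + x^2 + y^2 + z^2 - 2
apply: trace(b a b^-1 a^-2) = trace(a^-1 b a b^-1)*trace(a) - trace(a^-1 b a b^-1 a)  (eliminate a^-1) = -x^2*y*z + x^3 + x*y^2 + x*z^2 - 3*x
apply: trace(b^-1 a^-3 b a) = trace(b a b^-1 a^-2)*trace(a) - trace(b a b^-1 a^-1)  (eliminate a^-1) = -x^3*y*z + x^4 + x^2*y^2 + x^2*z^2 + x*y*z - 4*x^2 - y^2 - z^2 + 2
trace(a^-3 b a^-1 b^-1) = trace(b^-1 a^-3 b)*trace(a) - trace(b^-1 a^-3 b a)  (eliminate a^-1) = x^3*y*z - x^2*y^2 - x^2*z^2 - x*y*z + x^2 + y^2 + z^2 - 2
apply: trace(b^2) = trace(b)*trace(b) - trace(1)  (reduce the b square) = y^2 - 2
use: trace(a b^2 a) = trace(a)*trace(b^2 a) - trace(b^2)  (reduce the a square) = x*y*z - x^2 - y^2 + 2
apply: trace(a b a) = trace(a)*trace(b a) - trace(b)  (reduce the a square) = x*z - y
use: trace(a b^2 a b) = trace(b)*trace(a b a b) - trace(a b a)  (reduce the b square) = y*z^2 - x*z - y
use: trace(a b^2 a b^-1) = trace(a b^2 a)*trace(b) - trace(a b^2 a b)  (eliminate b^-1) = x*y^2*z - x^2*y - y^3 - y*z^2 + x*z + 3*y
trace(b a b^-2 a b) = trace(a b^2 a b^-1)*trace(b) - trace(a b^2 a)  (eliminate b^-1) = x*y^3*z - x^2*y^2 - y^4 - y^2*z^2 + x^2 + 4*y^2 - 2
trace(a b a b a) = trace(a)*trace(b a b a) - trace(b a b)  (reduce the a square) = x*z^2 - y*z - x
trace(a b a b a b) = trace(b a b a)*trace(b a) - trace(a b)  (split on b) = z^3 - 3*z
use: trace(b^-1 a b a b a) = trace(a b a b a)*trace(b) - trace(a b a b a b)  (eliminate b^-1) = x*y*z^2 - y^2*z - z^3 - x*y + 3*z
trace(b a b^-2 a b a) = trace(b^-1 a b a b a)*trace(b) - trace(b^-1 a b a b a b)  (eliminate b^-1) = x*y^2*z^2 - y^3*z - y*z^3 - x*y^2 - x*z^2 + 4*y*z + x
use: trace(b^-2 a b a^-1 b a) = trace(b a b^-2 a b)*trace(a) - trace(b a b^-2 a b a)  (eliminate a^-1) = x^2*y^3*z - x^3*y^2 - x*y^4 - 2*x*y^2*z^2 + y^3*z + y*z^3 + x^3 + 5*x*y^2 + x*z^2 - 4*y*z - 3*x
use: trace(a^-1 b a^-1 b^-2 a b) = trace(b^-2 a b a^-1 b)*trace(a) - trace(b^-2 a b a^-1 b a)  (eliminate a^-1) = -x^2*y^3*z + x^3*y^2 + x*y^4 + 2*x*y^2*z^2 - x^2*y*z - y^3*z - y*z^3 - 4*x*y^2 + 4*y*z + x
use: trace(b^-1 a b^2 a^-1) = trace(b^-1 a b^2)*trace(a) - trace(b^-1 a b^2 a)  (eliminate a^-1) = -x*y^2*z + x^2*y + y^3 + y*z^2 - 3*y
trace(b a^-1 b^-2 a b) = trace(b^-1 a b^2 a^-1)*trace(b) - trace(b^-1 a b^2 a^-1 b)  (eliminate b^-1) = -x*y^3*z + x^2*y^2 + y^4 + y^2*z^2 - 4*y^2 + 2
trace(b a^-1 b^-2 a b a^-2) = trace(a^-1 b a^-1 b^-2 a b)*trace(a) - trace(a^-1 b a^-1 b^-2 a b a)  (eliminate a^-1) = -x^3*y^3*z + x^4*y^2 + x^2*y^4 + 2*x^2*y^2*z^2 - x^3*y*z - x*y*z^3 - 5*x^2*y^2 - y^4 - y^2*z^2 + 4*x*y*z + x^2 + 4*y^2 - 2
use: trace(b a^-3 b a^-1 b^-2 a) = trace(b a^-1 b^-2 a b a^-2)*trace(a) - trace(b a^-1 b^-2 a b a^-1)  (eliminate a^-1) = -x^4*y^3*z + x^5*y^2 + x^3*y^4 + 2*x^3*y^2*z^2 - x^4*y*z + x^2*y^3*z - x^2*y*z^3 - 6*x^3*y^2 - 2*x*y^4 - 3*x*y^2*z^2 + 5*x^2*y*z + y^3*z + y*z^3 + x^3 + 8*x*y^2 - 4*y*z - 3*x
use: trace(a^-3 b a^-1 b^-2 a^-1 b) = trace(b a^-3 b a^-1 b^-2)*trace(a) - trace(b a^-3 b a^-1 b^-2 a)  (eliminate a^-1) = x^4*y^3*z - x^5*y^2 - x^3*y^4 - 2*x^3*y^2*z^2 + 2*x^4*y*z - x^2*y^3*z + x^2*y*z^3 + 5*x^3*y^2 - x^3*z^2 + 2*x*y^4 + 3*x*y^2*z^2 - 6*x^2*y*z - y^3*z - y*z^3 - 7*x*y^2 + x*z^2 + 4*y*z + x

x^4*y^3*z - x^5*y^2 - x^3*y^4 - 2*x^3*y^2*z^2 + 2*x^4*y*z - x^2*y^3*z + x^2*y*z^3 + 5*x^3*y^2 - x^3*z^2 + 2*x*y^4 + 3*x*y^2*z^2 - 6*x^2*y*z - y^3*z - y*z^3 - 7*x*y^2 + x*z^2 + 4*y*z + x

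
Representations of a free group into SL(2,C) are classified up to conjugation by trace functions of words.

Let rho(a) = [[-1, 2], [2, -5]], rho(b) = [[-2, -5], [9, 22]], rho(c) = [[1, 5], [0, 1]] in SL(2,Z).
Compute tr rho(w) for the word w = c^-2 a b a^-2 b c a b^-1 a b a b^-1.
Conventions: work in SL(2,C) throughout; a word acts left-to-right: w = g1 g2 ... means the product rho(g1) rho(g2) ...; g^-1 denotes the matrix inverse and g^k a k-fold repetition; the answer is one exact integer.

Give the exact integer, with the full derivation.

50003735735

rho(c^-1) = [[1, -5], [0, 1]]
... * rho(c^-1) = [[1, -5], [0, 1]]  ->  [[1, -10], [0, 1]]
... * rho(a) = [[-1, 2], [2, -5]]  ->  [[-21, 52], [2, -5]]
... * rho(b) = [[-2, -5], [9, 22]]  ->  [[510, 1249], [-49, -120]]
... * rho(a^-1) = [[-5, -2], [-2, -1]]  ->  [[-5048, -2269], [485, 218]]
... * rho(a^-1) = [[-5, -2], [-2, -1]]  ->  [[29778, 12365], [-2861, -1188]]
... * rho(b) = [[-2, -5], [9, 22]]  ->  [[51729, 123140], [-4970, -11831]]
... * rho(c) = [[1, 5], [0, 1]]  ->  [[51729, 381785], [-4970, -36681]]
... * rho(a) = [[-1, 2], [2, -5]]  ->  [[711841, -1805467], [-68392, 173465]]
... * rho(b^-1) = [[22, 5], [-9, -2]]  ->  [[31909705, 7170139], [-3065809, -688890]]
... * rho(a) = [[-1, 2], [2, -5]]  ->  [[-17569427, 27968715], [1688029, -2687168]]
... * rho(b) = [[-2, -5], [9, 22]]  ->  [[286857289, 703158865], [-27560570, -67557841]]
... * rho(a) = [[-1, 2], [2, -5]]  ->  [[1119460441, -2942079747], [-107555112, 282668065]]
... * rho(b^-1) = [[22, 5], [-9, -2]]  ->  [[51106847425, 11481461699], [-4910225049, -1103111690]]
tr = 51106847425 + -1103111690 = 50003735735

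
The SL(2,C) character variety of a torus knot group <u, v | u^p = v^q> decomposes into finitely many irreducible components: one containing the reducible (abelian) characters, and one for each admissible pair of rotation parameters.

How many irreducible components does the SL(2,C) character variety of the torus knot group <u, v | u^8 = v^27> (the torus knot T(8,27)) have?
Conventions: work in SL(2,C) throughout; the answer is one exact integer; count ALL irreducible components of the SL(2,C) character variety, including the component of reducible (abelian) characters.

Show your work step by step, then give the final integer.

92

In the torus knot group T(8,27), u^8 = v^27 is central, so an irreducible representation sends it to +I or -I (Schur).
On an irreducible component, tr(u) is locked at 2*cos(pi*alpha/8) for some alpha in 1..7, and tr(v) at 2*cos(pi*beta/27) for some beta in 1..26.
The two central values (-1)^alpha I and (-1)^beta I must be the same matrix, so alpha and beta share a parity.
count pairs: odd alpha (4 choices) x odd beta (13), plus even alpha (3) x even beta (13): 4*13 + 3*13 = 91.
Total: 91 irreducible-character components + 1 reducible (abelian) component = 92.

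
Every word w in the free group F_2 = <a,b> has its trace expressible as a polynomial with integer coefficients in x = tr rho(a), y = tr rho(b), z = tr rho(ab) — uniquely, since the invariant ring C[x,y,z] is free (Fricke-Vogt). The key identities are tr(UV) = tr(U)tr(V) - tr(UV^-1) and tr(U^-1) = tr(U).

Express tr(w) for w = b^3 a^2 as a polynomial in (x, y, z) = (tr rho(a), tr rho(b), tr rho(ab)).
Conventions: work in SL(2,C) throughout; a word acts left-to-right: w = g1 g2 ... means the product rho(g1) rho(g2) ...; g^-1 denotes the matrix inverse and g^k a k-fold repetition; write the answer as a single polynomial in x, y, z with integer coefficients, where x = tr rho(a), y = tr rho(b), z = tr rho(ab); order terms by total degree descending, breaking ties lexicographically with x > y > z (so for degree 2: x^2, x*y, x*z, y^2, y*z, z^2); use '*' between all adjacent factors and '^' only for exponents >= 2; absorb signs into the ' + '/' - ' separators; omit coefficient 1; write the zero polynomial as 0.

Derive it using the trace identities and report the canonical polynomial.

x*y^2*z - x^2*y - y^3 - x*z + 3*y

tr(b^2 a) = tr(b)*tr(a b) - tr(a)  (reduce the b square) = y*z - x
next, tr(b^2) = tr(b)*tr(b) - tr(1)  (reduce the b square) = y^2 - 2
and tr(a^2 b^2) = tr(a)*tr(b^2 a) - tr(b^2)  (reduce the a square) = x*y*z - x^2 - y^2 + 2
tr(a^2 b) = tr(a)*tr(b a) - tr(b)  (reduce the a square) = x*z - y
tr(b^3 a^2) = tr(b)*tr(a^2 b^2) - tr(a^2 b)  (reduce the b square) = x*y^2*z - x^2*y - y^3 - x*z + 3*y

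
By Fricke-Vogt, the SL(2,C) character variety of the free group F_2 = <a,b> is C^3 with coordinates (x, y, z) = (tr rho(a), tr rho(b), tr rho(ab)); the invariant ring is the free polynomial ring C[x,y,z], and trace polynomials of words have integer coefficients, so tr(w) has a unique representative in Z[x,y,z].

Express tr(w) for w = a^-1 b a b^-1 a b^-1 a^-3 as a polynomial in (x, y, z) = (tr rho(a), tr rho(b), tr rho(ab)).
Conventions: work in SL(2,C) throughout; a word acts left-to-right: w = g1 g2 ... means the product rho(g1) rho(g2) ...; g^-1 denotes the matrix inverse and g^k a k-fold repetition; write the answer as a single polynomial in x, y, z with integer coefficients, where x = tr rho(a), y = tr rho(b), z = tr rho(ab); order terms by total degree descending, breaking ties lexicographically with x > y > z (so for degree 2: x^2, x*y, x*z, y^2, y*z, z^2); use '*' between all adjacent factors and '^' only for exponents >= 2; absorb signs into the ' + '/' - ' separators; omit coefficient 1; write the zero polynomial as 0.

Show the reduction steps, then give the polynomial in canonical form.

-x^5*y^2*z + x^6*y + x^4*y^3 + 2*x^4*y*z^2 - x^5*z + x^3*y^2*z - x^3*z^3 - 6*x^4*y - 2*x^2*y^3 - 4*x^2*y*z^2 + 6*x^3*z + 2*x*y^2*z + 2*x*z^3 + 8*x^2*y - 7*x*z - y

reduce: trace(b a b) = trace(b) * trace(a b) - trace(a) = y*z - x
so trace(b a b a) = trace(b a) * trace(b a) - trace(1)   [split at repeated b] = z^2 - 2
so trace(a^-1 b a b) = trace(b a b) * trace(a) - trace(b a b a) = x*y*z - x^2 - z^2 + 2
so trace(a^-1 b a b^-1) = trace(a^-1 b a) * trace(b) - trace(a^-1 b a b) = -x*y*z + x^2 + y^2 + z^2 - 2
reduce: trace(a^2 b) = trace(a) * trace(b a) - trace(b) = x*z - y
reduce: trace(a^2) = trace(a) * trace(a) - trace(1) = x^2 - 2
trace(b a^2 b) = trace(b) * trace(a^2 b) - trace(a^2) = x*y*z - x^2 - y^2 + 2
trace(b a^2 b a) = trace(a) * trace(b a b a) - trace(b a b) = x*z^2 - y*z - x
reduce: trace(a b a^-1 b a) = trace(b a^2 b) * trace(a) - trace(b a^2 b a) = x^2*y*z - x^3 - x*y^2 - x*z^2 + y*z + 3*x
so trace(b a b a b) = trace(b) * trace(a b a b) - trace(a b a) = y*z^2 - x*z - y
so trace(b a b a b a) = trace(a b a b) * trace(a b) - trace(b a)   [split at repeated a] = z^3 - 3*z
trace(a b a^-1 b a b) = trace(b a b a b) * trace(a) - trace(b a b a b a) = x*y*z^2 - x^2*z - z^3 - x*y + 3*z
trace(b a b^-1 a b a^-1) = trace(a b a^-1 b a) * trace(b) - trace(a b a^-1 b a b) = x^2*y^2*z - x^3*y - x*y^3 - 2*x*y*z^2 + x^2*z + y^2*z + z^3 + 4*x*y - 3*z
so trace(b a b^-1 a b) = trace(a b^2 a) * trace(b) - trace(a b^2 a b) = x*y^2*z - x^2*y - y^3 - y*z^2 + x*z + 3*y
so trace(a^-2 b a b^-1 a b) = trace(b a b^-1 a b a^-1) * trace(a) - trace(b a b^-1 a b) = x^3*y^2*z - x^4*y - x^2*y^3 - 2*x^2*y*z^2 + x^3*z + x*z^3 + 5*x^2*y + y^3 + y*z^2 - 4*x*z - 3*y
reduce: trace(b a b^-1 a b^-1 a^-2) = trace(a^-2 b a b^-1 a) * trace(b) - trace(a^-2 b a b^-1 a b) = -x^3*y^2*z + x^4*y + x^2*y^3 + 2*x^2*y*z^2 - x^3*z - x*y^2*z - x*z^3 - 4*x^2*y + 4*x*z + y
so trace(a b a^2) = trace(a) * trace(a b a) - trace(a b) = x^2*z - x*y - z
reduce: trace(b a^2 b^-1 a) = trace(a b a^2) * trace(b) - trace(a b a^2 b) = x^2*y*z - x*y^2 - x*z^2 + x
reduce: trace(a b^-1 a^-1 b a) = trace(b a^2 b^-1) * trace(a) - trace(b a^2 b^-1 a) = -x^2*y*z + x^3 + x*y^2 + x*z^2 - 3*x
so trace(a b^-1 a^-1 b a b) = trace(a^-1 b a b a) * trace(b) - trace(a^-1 b a b a b) = -x*y*z^2 + x^2*z + y^2*z + z^3 - 3*z
so trace(b a b^-1 a b^-1 a^-1) = trace(a b^-1 a^-1 b a) * trace(b) - trace(a b^-1 a^-1 b a b) = -x^2*y^2*z + x^3*y + x*y^3 + 2*x*y*z^2 - x^2*z - y^2*z - z^3 - 3*x*y + 3*z
trace(a^-1 b a b^-1 a b^-1 a^-2) = trace(b a b^-1 a b^-1 a^-2) * trace(a) - trace(b a b^-1 a b^-1 a^-1) = -x^4*y^2*z + x^5*y + x^3*y^3 + 2*x^3*y*z^2 - x^4*z - x^2*z^3 - 5*x^3*y - x*y^3 - 2*x*y*z^2 + 5*x^2*z + y^2*z + z^3 + 4*x*y - 3*z
reduce: trace(a^-1 b a b^-1 a b^-1 a^-3) = trace(a^-1 b a b^-1 a b^-1 a^-2) * trace(a) - trace(a^-1 b a b^-1 a b^-1 a^-1) = -x^5*y^2*z + x^6*y + x^4*y^3 + 2*x^4*y*z^2 - x^5*z + x^3*y^2*z - x^3*z^3 - 6*x^4*y - 2*x^2*y^3 - 4*x^2*y*z^2 + 6*x^3*z + 2*x*y^2*z + 2*x*z^3 + 8*x^2*y - 7*x*z - y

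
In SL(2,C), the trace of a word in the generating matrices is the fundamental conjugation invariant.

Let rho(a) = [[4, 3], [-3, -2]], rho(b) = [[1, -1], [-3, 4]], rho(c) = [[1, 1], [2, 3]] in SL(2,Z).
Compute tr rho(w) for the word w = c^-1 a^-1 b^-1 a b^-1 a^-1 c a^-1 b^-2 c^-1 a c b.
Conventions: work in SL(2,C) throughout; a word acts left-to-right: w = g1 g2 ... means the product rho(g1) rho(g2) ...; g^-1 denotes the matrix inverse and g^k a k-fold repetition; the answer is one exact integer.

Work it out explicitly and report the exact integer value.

rho(c^-1) = [[3, -1], [-2, 1]]
... * rho(a^-1) = [[-2, -3], [3, 4]]  ->  [[-9, -13], [7, 10]]
... * rho(b^-1) = [[4, 1], [3, 1]]  ->  [[-75, -22], [58, 17]]
... * rho(a) = [[4, 3], [-3, -2]]  ->  [[-234, -181], [181, 140]]
... * rho(b^-1) = [[4, 1], [3, 1]]  ->  [[-1479, -415], [1144, 321]]
... * rho(a^-1) = [[-2, -3], [3, 4]]  ->  [[1713, 2777], [-1325, -2148]]
... * rho(c) = [[1, 1], [2, 3]]  ->  [[7267, 10044], [-5621, -7769]]
... * rho(a^-1) = [[-2, -3], [3, 4]]  ->  [[15598, 18375], [-12065, -14213]]
... * rho(b^-1) = [[4, 1], [3, 1]]  ->  [[117517, 33973], [-90899, -26278]]
... * rho(b^-1) = [[4, 1], [3, 1]]  ->  [[571987, 151490], [-442430, -117177]]
... * rho(c^-1) = [[3, -1], [-2, 1]]  ->  [[1412981, -420497], [-1092936, 325253]]
... * rho(a) = [[4, 3], [-3, -2]]  ->  [[6913415, 5079937], [-5347503, -3929314]]
... * rho(c) = [[1, 1], [2, 3]]  ->  [[17073289, 22153226], [-13206131, -17135445]]
... * rho(b) = [[1, -1], [-3, 4]]  ->  [[-49386389, 71539615], [38200204, -55335649]]
tr = -49386389 + -55335649 = -104722038

-104722038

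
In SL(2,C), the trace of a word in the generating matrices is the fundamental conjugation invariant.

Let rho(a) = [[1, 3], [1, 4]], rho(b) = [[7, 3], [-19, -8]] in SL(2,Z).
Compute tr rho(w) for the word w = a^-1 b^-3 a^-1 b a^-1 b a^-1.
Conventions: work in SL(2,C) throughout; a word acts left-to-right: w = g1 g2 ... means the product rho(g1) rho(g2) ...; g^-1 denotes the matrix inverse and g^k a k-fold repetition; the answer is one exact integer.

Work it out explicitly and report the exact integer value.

rho(a^-1) = [[4, -3], [-1, 1]]
... * rho(b^-1) = [[-8, -3], [19, 7]]  ->  [[-89, -33], [27, 10]]
... * rho(b^-1) = [[-8, -3], [19, 7]]  ->  [[85, 36], [-26, -11]]
... * rho(b^-1) = [[-8, -3], [19, 7]]  ->  [[4, -3], [-1, 1]]
... * rho(a^-1) = [[4, -3], [-1, 1]]  ->  [[19, -15], [-5, 4]]
... * rho(b) = [[7, 3], [-19, -8]]  ->  [[418, 177], [-111, -47]]
... * rho(a^-1) = [[4, -3], [-1, 1]]  ->  [[1495, -1077], [-397, 286]]
... * rho(b) = [[7, 3], [-19, -8]]  ->  [[30928, 13101], [-8213, -3479]]
... * rho(a^-1) = [[4, -3], [-1, 1]]  ->  [[110611, -79683], [-29373, 21160]]
tr = 110611 + 21160 = 131771

131771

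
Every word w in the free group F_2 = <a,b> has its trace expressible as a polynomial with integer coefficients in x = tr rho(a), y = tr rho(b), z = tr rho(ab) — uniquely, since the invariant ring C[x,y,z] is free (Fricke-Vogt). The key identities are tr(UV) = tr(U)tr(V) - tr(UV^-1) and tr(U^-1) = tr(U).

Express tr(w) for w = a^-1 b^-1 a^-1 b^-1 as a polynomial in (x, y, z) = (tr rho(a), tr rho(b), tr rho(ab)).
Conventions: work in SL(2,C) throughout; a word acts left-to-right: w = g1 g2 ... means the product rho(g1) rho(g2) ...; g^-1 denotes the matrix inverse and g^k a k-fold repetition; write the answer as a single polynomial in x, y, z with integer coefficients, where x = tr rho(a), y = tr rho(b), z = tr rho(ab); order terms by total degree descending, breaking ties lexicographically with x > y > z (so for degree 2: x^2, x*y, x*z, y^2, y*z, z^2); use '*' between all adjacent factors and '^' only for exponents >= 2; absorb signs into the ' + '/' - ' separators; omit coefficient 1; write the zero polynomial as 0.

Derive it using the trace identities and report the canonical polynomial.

z^2 - 2

tr(b^-1) = tr(b) = y
tr(b^-2) = tr(b^-1) * tr(b) - tr(1) = y^2 - 2
tr(b^-1 a) = tr(a) * tr(b) - tr(a b) = x*y - z
tr(b^-2 a) = tr(b^-1 a) * tr(b) - tr(b^-1 a b) = x*y^2 - y*z - x
tr(b^-1 a^-1 b^-1) = tr(b^-2) * tr(a) - tr(b^-2 a) = y*z - x
tr(a^2) = tr(a) * tr(a) - tr(1) = x^2 - 2
tr(a^2 b) = tr(a) * tr(b a) - tr(b) = x*z - y
tr(a b^-1 a) = tr(a^2) * tr(b) - tr(a^2 b) = x^2*y - x*z - y
tr(a b a b) = tr(a b) * tr(a b) - tr(1)   [split at repeated a] = z^2 - 2
tr(a b^-1 a b) = tr(a b a) * tr(b) - tr(a b a b) = x*y*z - y^2 - z^2 + 2
tr(b^-1 a b^-1 a) = tr(a b^-1 a) * tr(b) - tr(a b^-1 a b) = x^2*y^2 - 2*x*y*z + z^2 - 2
tr(b^-1 a^-1 b^-1 a) = tr(b^-1 a b^-1) * tr(a) - tr(b^-1 a b^-1 a) = x*y*z - x^2 - z^2 + 2
tr(a^-1 b^-1 a^-1 b^-1) = tr(b^-1 a^-1 b^-1) * tr(a) - tr(b^-1 a^-1 b^-1 a) = z^2 - 2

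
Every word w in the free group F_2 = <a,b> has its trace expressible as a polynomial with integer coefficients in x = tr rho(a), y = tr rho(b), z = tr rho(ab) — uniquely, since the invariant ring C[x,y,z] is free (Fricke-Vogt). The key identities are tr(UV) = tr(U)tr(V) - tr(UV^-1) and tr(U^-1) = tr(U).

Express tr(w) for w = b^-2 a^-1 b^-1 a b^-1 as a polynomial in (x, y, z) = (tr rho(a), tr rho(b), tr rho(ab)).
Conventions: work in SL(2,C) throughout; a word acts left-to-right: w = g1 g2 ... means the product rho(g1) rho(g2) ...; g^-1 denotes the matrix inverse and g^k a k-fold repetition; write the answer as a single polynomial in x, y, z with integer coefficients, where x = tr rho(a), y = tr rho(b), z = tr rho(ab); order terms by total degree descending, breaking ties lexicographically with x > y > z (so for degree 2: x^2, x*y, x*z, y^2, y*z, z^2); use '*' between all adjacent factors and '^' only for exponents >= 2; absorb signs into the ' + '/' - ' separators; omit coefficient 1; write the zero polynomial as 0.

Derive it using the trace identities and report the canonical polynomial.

reduce: tr(b^-1) = tr(b) = y
so tr(b^-2) = tr(b^-1) * tr(b) - tr(1) = y^2 - 2
tr(b^-3) = tr(b^-2) * tr(b) - tr(b^-1) = y^3 - 3*y
reduce: tr(b a b) = tr(b) * tr(a b) - tr(a) = y*z - x
tr(b a b a) = tr(a b) * tr(a b) - tr(1)   [split at repeated a] = z^2 - 2
tr(a^-1 b a b) = tr(b a b) * tr(a) - tr(b a b a) = x*y*z - x^2 - z^2 + 2
reduce: tr(a^-1 b a b^-1) = tr(a^-1 b a) * tr(b) - tr(a^-1 b a b) = -x*y*z + x^2 + y^2 + z^2 - 2
tr(b^-2 a^-1 b a) = tr(a^-1 b a b^-1) * tr(b) - tr(a^-1 b a) = -x*y^2*z + x^2*y + y^3 + y*z^2 - 3*y
so tr(a b^-3 a^-1 b) = tr(b^-2 a^-1 b a) * tr(b) - tr(b^-2 a^-1 b a b) = -x*y^3*z + x^2*y^2 + y^4 + y^2*z^2 + x*y*z - x^2 - 4*y^2 - z^2 + 2
reduce: tr(b^-2 a^-1 b^-1 a b^-1) = tr(a b^-3 a^-1) * tr(b) - tr(a b^-3 a^-1 b) = x*y^3*z - x^2*y^2 - y^2*z^2 - x*y*z + x^2 + y^2 + z^2 - 2

x*y^3*z - x^2*y^2 - y^2*z^2 - x*y*z + x^2 + y^2 + z^2 - 2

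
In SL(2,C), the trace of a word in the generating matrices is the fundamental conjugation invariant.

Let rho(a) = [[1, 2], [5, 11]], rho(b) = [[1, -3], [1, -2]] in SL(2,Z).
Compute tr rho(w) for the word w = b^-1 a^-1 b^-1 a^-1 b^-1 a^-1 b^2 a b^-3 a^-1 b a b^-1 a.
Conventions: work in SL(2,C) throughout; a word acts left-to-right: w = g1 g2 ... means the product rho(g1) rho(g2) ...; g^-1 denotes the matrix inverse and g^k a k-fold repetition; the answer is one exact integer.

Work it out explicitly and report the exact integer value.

-30260

rho(b^-1) = [[-2, 3], [-1, 1]]
... * rho(a^-1) = [[11, -2], [-5, 1]]  ->  [[-37, 7], [-16, 3]]
... * rho(b^-1) = [[-2, 3], [-1, 1]]  ->  [[67, -104], [29, -45]]
... * rho(a^-1) = [[11, -2], [-5, 1]]  ->  [[1257, -238], [544, -103]]
... * rho(b^-1) = [[-2, 3], [-1, 1]]  ->  [[-2276, 3533], [-985, 1529]]
... * rho(a^-1) = [[11, -2], [-5, 1]]  ->  [[-42701, 8085], [-18480, 3499]]
... * rho(b) = [[1, -3], [1, -2]]  ->  [[-34616, 111933], [-14981, 48442]]
... * rho(b) = [[1, -3], [1, -2]]  ->  [[77317, -120018], [33461, -51941]]
... * rho(a) = [[1, 2], [5, 11]]  ->  [[-522773, -1165564], [-226244, -504429]]
... * rho(b^-1) = [[-2, 3], [-1, 1]]  ->  [[2211110, -2733883], [956917, -1183161]]
... * rho(b^-1) = [[-2, 3], [-1, 1]]  ->  [[-1688337, 3899447], [-730673, 1687590]]
... * rho(b^-1) = [[-2, 3], [-1, 1]]  ->  [[-522773, -1165564], [-226244, -504429]]
... * rho(a^-1) = [[11, -2], [-5, 1]]  ->  [[77317, -120018], [33461, -51941]]
... * rho(b) = [[1, -3], [1, -2]]  ->  [[-42701, 8085], [-18480, 3499]]
... * rho(a) = [[1, 2], [5, 11]]  ->  [[-2276, 3533], [-985, 1529]]
... * rho(b^-1) = [[-2, 3], [-1, 1]]  ->  [[1019, -3295], [441, -1426]]
... * rho(a) = [[1, 2], [5, 11]]  ->  [[-15456, -34207], [-6689, -14804]]
tr = -15456 + -14804 = -30260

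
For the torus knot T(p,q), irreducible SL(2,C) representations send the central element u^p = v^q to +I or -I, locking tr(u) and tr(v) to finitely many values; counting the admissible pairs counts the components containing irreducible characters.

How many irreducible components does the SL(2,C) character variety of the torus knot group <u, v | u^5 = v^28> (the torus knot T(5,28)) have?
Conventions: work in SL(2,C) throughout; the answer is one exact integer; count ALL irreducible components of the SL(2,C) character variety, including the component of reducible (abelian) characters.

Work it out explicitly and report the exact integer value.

Gamma = < u, v | u^5 = v^28 > (torus knot T(5,28)); the central element u^5 = v^28 acts as +I or -I in any irreducible SL(2,C) representation.
This locks tr(u) to 2*cos(pi*alpha/5), alpha in 1..4, and tr(v) to 2*cos(pi*beta/28), beta in 1..27, on each component of irreducible characters.
u^5 = (-1)^alpha I and v^28 = (-1)^beta I must agree, so alpha and beta have equal parity.
Enumerate parity-matched pairs: 2*14 odd-odd plus 2*13 even-even gives 54.
components with irreducible characters: 54; plus the single component of reducible (abelian) characters: total 55.

55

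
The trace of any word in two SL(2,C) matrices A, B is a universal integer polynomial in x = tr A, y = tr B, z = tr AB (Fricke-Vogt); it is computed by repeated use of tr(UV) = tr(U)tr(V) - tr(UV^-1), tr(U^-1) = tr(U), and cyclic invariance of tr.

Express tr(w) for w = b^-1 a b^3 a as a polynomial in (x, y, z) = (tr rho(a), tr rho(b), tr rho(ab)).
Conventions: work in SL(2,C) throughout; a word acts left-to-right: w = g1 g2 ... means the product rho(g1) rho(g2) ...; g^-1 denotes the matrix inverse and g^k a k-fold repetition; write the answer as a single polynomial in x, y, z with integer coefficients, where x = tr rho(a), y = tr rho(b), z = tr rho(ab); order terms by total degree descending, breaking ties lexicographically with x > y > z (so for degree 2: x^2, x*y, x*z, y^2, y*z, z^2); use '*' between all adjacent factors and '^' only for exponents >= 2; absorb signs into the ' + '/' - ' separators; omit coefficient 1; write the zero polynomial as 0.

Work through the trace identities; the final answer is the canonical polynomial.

x*y^3*z - x^2*y^2 - y^4 - y^2*z^2 + 4*y^2 + z^2 - 2

next, trace(b a b) = trace(b) * trace(a b) - trace(a)   [square of b] = y*z - x
trace(b^3 a) = trace(b) * trace(b a b) - trace(b a)   [square of b] = y^2*z - x*y - z
and trace(b^2) = trace(b) * trace(b) - trace(1)   [square of b] = y^2 - 2
next, trace(b^3) = trace(b) * trace(b^2) - trace(b)   [square of b] = y^3 - 3*y
trace(a b^3 a) = trace(a) * trace(b^3 a) - trace(b^3)   [square of a] = x*y^2*z - x^2*y - y^3 - x*z + 3*y
and trace(a b a b) = trace(b a) * trace(b a) - trace(1)   [split at a repeated b] = z^2 - 2
trace(a b a) = trace(a) * trace(b a) - trace(b)   [square of a] = x*z - y
next, trace(a b a b^2) = trace(b) * trace(a b a b) - trace(a b a)   [square of b] = y*z^2 - x*z - y
and trace(a b^3 a b) = trace(b) * trace(a b a b^2) - trace(a b a b)   [square of b] = y^2*z^2 - x*y*z - y^2 - z^2 + 2
trace(b^-1 a b^3 a) = trace(a b^3 a) * trace(b) - trace(a b^3 a b)   [inverse elimination on b] = x*y^3*z - x^2*y^2 - y^4 - y^2*z^2 + 4*y^2 + z^2 - 2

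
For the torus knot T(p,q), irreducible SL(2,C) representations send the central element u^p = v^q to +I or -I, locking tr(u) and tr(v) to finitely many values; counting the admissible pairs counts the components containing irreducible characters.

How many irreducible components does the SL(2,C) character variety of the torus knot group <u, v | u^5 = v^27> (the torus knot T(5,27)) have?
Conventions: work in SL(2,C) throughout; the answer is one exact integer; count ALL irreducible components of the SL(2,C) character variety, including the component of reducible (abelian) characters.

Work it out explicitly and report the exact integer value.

53

For T(5,27): irreducibility forces the central element u^5 = v^27 to one of +I, -I.
On an irreducible component, tr(u) is locked at 2*cos(pi*alpha/5) for some alpha in 1..4, and tr(v) at 2*cos(pi*beta/27) for some beta in 1..26.
u^5 = (-1)^alpha I and v^27 = (-1)^beta I must agree, so alpha and beta have equal parity.
count pairs: odd alpha (2 choices) x odd beta (13), plus even alpha (2) x even beta (13): 2*13 + 2*13 = 52.
That is 52 components of irreducible characters, and with the reducible (abelian) component the total is 53.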